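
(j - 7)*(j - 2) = j^2 - 9*j + 14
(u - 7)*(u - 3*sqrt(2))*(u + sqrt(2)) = u^3 - 7*u^2 - 2*sqrt(2)*u^2 - 6*u + 14*sqrt(2)*u + 42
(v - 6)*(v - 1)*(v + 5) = v^3 - 2*v^2 - 29*v + 30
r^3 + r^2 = r^2*(r + 1)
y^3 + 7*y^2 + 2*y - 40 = (y - 2)*(y + 4)*(y + 5)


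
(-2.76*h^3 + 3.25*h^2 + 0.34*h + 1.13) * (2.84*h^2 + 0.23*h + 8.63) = -7.8384*h^5 + 8.5952*h^4 - 22.1057*h^3 + 31.3349*h^2 + 3.1941*h + 9.7519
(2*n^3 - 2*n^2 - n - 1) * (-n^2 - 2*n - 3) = -2*n^5 - 2*n^4 - n^3 + 9*n^2 + 5*n + 3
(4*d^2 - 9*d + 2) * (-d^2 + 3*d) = -4*d^4 + 21*d^3 - 29*d^2 + 6*d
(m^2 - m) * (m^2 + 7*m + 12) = m^4 + 6*m^3 + 5*m^2 - 12*m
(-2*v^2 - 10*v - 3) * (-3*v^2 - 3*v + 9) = 6*v^4 + 36*v^3 + 21*v^2 - 81*v - 27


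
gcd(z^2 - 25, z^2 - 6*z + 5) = z - 5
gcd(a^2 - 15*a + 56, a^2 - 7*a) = a - 7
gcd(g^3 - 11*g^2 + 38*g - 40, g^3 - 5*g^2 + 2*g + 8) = g^2 - 6*g + 8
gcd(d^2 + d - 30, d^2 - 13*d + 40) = d - 5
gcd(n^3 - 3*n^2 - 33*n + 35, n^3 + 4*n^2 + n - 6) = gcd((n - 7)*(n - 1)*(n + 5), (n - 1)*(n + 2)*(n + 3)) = n - 1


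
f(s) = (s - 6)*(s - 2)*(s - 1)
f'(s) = (s - 6)*(s - 2) + (s - 6)*(s - 1) + (s - 2)*(s - 1) = 3*s^2 - 18*s + 20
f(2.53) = -2.81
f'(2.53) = -6.34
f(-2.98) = -177.99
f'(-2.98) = 100.28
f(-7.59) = -1119.52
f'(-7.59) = 329.44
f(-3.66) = -254.79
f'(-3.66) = 126.07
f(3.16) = -7.12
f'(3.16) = -6.92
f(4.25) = -12.80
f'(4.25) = -2.31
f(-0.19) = -16.13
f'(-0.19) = 23.53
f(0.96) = -0.21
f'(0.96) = 5.48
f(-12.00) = -3276.00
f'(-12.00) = 668.00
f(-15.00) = -5712.00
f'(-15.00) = 965.00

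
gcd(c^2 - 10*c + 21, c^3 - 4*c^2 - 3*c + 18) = c - 3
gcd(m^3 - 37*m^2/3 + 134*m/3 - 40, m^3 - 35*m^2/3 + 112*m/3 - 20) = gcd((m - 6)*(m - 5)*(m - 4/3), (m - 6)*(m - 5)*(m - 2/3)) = m^2 - 11*m + 30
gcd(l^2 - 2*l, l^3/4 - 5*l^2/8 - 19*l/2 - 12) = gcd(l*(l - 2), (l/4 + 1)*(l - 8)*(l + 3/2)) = 1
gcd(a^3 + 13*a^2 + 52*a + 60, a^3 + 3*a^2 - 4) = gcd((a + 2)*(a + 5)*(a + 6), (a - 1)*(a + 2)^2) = a + 2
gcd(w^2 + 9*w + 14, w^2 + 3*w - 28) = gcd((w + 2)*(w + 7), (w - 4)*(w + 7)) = w + 7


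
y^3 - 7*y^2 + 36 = (y - 6)*(y - 3)*(y + 2)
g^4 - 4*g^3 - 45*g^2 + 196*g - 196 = (g - 7)*(g - 2)^2*(g + 7)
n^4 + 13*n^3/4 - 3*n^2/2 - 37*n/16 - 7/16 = (n - 1)*(n + 1/4)*(n + 1/2)*(n + 7/2)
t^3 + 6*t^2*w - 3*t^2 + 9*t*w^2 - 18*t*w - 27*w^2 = (t - 3)*(t + 3*w)^2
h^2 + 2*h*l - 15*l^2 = (h - 3*l)*(h + 5*l)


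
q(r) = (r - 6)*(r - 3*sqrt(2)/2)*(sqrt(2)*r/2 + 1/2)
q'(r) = sqrt(2)*(r - 6)*(r - 3*sqrt(2)/2)/2 + (r - 6)*(sqrt(2)*r/2 + 1/2) + (r - 3*sqrt(2)/2)*(sqrt(2)*r/2 + 1/2) = 3*sqrt(2)*r^2/2 - 6*sqrt(2)*r - 2*r - 3*sqrt(2)/4 + 6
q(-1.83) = -24.57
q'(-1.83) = 31.23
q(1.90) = 1.67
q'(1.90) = -7.32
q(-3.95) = -138.52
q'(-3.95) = 79.45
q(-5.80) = -336.61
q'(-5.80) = 137.12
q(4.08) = -12.73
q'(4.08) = -2.53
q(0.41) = 7.56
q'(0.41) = 1.00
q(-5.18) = -258.18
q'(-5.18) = 116.17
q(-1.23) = -8.96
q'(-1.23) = 21.05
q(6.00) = 0.00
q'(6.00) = 18.40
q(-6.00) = -364.74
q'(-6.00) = 144.22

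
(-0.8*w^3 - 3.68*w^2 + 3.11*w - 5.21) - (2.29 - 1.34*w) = -0.8*w^3 - 3.68*w^2 + 4.45*w - 7.5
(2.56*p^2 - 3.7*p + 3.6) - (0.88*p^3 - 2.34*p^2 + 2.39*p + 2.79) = -0.88*p^3 + 4.9*p^2 - 6.09*p + 0.81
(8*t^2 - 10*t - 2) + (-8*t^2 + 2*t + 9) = 7 - 8*t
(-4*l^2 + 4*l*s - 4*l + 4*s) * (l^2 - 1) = -4*l^4 + 4*l^3*s - 4*l^3 + 4*l^2*s + 4*l^2 - 4*l*s + 4*l - 4*s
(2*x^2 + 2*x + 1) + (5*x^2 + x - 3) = 7*x^2 + 3*x - 2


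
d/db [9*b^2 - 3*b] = 18*b - 3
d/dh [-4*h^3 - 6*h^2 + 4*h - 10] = -12*h^2 - 12*h + 4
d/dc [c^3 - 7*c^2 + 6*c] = 3*c^2 - 14*c + 6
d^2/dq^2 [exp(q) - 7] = exp(q)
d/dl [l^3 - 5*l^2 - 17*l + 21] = 3*l^2 - 10*l - 17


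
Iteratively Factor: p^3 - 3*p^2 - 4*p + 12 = (p + 2)*(p^2 - 5*p + 6) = (p - 3)*(p + 2)*(p - 2)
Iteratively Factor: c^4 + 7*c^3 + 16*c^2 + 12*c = (c + 2)*(c^3 + 5*c^2 + 6*c) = (c + 2)^2*(c^2 + 3*c) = (c + 2)^2*(c + 3)*(c)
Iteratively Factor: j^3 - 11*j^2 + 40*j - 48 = (j - 4)*(j^2 - 7*j + 12) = (j - 4)*(j - 3)*(j - 4)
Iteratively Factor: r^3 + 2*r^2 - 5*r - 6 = (r + 3)*(r^2 - r - 2) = (r + 1)*(r + 3)*(r - 2)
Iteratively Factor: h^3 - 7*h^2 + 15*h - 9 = (h - 3)*(h^2 - 4*h + 3) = (h - 3)*(h - 1)*(h - 3)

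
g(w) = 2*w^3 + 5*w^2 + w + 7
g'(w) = 6*w^2 + 10*w + 1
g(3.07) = 115.06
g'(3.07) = 88.25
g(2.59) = 77.88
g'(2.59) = 67.15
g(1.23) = 19.52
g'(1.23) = 22.38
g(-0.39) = 7.25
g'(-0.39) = -1.99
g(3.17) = 124.12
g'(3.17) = 92.99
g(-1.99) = 9.05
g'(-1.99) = 4.86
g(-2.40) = 5.75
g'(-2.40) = 11.56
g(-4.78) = -101.97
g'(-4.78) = 90.29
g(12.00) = 4195.00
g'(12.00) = 985.00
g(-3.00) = -5.00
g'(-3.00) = 25.00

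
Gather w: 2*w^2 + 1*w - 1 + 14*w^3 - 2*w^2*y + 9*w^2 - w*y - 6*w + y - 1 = 14*w^3 + w^2*(11 - 2*y) + w*(-y - 5) + y - 2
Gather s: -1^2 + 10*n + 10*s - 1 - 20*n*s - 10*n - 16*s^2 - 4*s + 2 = -16*s^2 + s*(6 - 20*n)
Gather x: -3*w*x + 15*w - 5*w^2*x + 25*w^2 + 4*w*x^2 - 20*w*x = 25*w^2 + 4*w*x^2 + 15*w + x*(-5*w^2 - 23*w)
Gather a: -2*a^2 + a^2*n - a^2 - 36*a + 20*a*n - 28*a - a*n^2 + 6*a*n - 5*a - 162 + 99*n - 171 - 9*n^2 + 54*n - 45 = a^2*(n - 3) + a*(-n^2 + 26*n - 69) - 9*n^2 + 153*n - 378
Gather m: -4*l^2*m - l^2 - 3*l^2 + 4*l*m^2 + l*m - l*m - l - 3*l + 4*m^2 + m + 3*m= -4*l^2 - 4*l + m^2*(4*l + 4) + m*(4 - 4*l^2)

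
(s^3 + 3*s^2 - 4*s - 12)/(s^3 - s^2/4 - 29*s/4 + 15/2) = 4*(s + 2)/(4*s - 5)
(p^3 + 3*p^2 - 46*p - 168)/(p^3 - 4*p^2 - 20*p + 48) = (p^2 - p - 42)/(p^2 - 8*p + 12)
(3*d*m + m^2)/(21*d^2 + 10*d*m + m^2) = m/(7*d + m)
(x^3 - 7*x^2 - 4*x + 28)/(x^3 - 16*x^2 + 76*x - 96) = (x^2 - 5*x - 14)/(x^2 - 14*x + 48)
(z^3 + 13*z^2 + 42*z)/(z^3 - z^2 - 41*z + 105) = z*(z + 6)/(z^2 - 8*z + 15)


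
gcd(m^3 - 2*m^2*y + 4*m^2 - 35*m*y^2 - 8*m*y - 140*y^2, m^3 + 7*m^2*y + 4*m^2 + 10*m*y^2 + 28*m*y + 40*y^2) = m^2 + 5*m*y + 4*m + 20*y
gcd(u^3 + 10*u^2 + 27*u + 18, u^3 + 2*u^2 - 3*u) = u + 3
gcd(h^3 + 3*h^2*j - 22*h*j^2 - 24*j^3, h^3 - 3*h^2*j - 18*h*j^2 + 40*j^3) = 1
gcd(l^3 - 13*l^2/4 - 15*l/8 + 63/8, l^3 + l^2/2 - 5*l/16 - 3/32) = 1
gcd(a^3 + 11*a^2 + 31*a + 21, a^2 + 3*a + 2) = a + 1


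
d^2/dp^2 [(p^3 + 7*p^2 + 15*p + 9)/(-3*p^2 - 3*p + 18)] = -10/(p^3 - 6*p^2 + 12*p - 8)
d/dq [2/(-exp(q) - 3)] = 2*exp(q)/(exp(q) + 3)^2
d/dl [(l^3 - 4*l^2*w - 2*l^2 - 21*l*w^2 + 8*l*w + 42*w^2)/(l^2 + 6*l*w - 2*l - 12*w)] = (l^2 + 12*l*w - 3*w^2)/(l^2 + 12*l*w + 36*w^2)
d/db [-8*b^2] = -16*b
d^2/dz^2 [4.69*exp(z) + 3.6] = 4.69*exp(z)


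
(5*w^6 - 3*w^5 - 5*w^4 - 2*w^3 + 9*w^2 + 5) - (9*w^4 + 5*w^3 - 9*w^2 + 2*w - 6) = 5*w^6 - 3*w^5 - 14*w^4 - 7*w^3 + 18*w^2 - 2*w + 11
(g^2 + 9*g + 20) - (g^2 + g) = 8*g + 20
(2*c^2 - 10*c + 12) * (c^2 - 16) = 2*c^4 - 10*c^3 - 20*c^2 + 160*c - 192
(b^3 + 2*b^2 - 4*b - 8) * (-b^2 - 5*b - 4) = -b^5 - 7*b^4 - 10*b^3 + 20*b^2 + 56*b + 32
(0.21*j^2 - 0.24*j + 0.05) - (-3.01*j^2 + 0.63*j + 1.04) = 3.22*j^2 - 0.87*j - 0.99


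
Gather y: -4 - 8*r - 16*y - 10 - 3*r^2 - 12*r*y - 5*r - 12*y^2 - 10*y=-3*r^2 - 13*r - 12*y^2 + y*(-12*r - 26) - 14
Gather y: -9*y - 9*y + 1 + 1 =2 - 18*y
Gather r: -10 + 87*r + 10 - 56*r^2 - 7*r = -56*r^2 + 80*r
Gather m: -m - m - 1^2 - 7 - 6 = -2*m - 14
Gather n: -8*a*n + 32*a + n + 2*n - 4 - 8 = 32*a + n*(3 - 8*a) - 12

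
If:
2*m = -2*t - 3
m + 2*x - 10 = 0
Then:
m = 10 - 2*x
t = 2*x - 23/2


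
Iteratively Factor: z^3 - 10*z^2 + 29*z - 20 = (z - 4)*(z^2 - 6*z + 5) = (z - 5)*(z - 4)*(z - 1)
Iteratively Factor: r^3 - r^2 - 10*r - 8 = (r + 1)*(r^2 - 2*r - 8) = (r - 4)*(r + 1)*(r + 2)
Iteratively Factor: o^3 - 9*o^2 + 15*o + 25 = (o - 5)*(o^2 - 4*o - 5) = (o - 5)*(o + 1)*(o - 5)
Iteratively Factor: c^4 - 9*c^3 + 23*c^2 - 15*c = (c)*(c^3 - 9*c^2 + 23*c - 15) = c*(c - 5)*(c^2 - 4*c + 3) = c*(c - 5)*(c - 1)*(c - 3)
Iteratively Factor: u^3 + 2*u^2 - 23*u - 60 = (u - 5)*(u^2 + 7*u + 12) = (u - 5)*(u + 4)*(u + 3)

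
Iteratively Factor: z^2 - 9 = (z - 3)*(z + 3)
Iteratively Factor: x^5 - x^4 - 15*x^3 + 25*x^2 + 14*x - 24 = (x - 3)*(x^4 + 2*x^3 - 9*x^2 - 2*x + 8) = (x - 3)*(x - 1)*(x^3 + 3*x^2 - 6*x - 8) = (x - 3)*(x - 1)*(x + 1)*(x^2 + 2*x - 8) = (x - 3)*(x - 2)*(x - 1)*(x + 1)*(x + 4)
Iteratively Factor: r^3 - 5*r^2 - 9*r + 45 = (r + 3)*(r^2 - 8*r + 15) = (r - 3)*(r + 3)*(r - 5)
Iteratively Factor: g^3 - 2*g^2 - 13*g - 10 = (g - 5)*(g^2 + 3*g + 2) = (g - 5)*(g + 1)*(g + 2)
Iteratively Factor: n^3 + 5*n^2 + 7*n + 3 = (n + 3)*(n^2 + 2*n + 1) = (n + 1)*(n + 3)*(n + 1)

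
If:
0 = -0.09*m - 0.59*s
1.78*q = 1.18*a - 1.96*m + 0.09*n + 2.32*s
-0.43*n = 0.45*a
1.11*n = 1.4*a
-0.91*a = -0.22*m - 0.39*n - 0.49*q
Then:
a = 0.00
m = 0.00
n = 0.00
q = 0.00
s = 0.00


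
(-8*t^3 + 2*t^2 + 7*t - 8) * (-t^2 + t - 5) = 8*t^5 - 10*t^4 + 35*t^3 + 5*t^2 - 43*t + 40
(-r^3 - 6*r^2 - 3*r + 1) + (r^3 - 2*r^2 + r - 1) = -8*r^2 - 2*r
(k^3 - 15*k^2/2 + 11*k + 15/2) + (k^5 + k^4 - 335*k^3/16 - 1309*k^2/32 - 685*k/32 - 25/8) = k^5 + k^4 - 319*k^3/16 - 1549*k^2/32 - 333*k/32 + 35/8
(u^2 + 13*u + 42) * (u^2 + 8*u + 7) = u^4 + 21*u^3 + 153*u^2 + 427*u + 294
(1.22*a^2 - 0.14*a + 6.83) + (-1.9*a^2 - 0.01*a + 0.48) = -0.68*a^2 - 0.15*a + 7.31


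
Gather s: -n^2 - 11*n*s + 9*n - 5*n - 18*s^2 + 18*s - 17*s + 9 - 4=-n^2 + 4*n - 18*s^2 + s*(1 - 11*n) + 5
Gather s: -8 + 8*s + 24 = 8*s + 16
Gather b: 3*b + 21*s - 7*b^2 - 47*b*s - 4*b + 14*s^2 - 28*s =-7*b^2 + b*(-47*s - 1) + 14*s^2 - 7*s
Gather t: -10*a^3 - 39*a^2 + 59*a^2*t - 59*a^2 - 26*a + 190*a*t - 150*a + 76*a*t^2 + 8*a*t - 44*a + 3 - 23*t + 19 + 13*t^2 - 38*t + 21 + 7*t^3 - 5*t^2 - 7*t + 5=-10*a^3 - 98*a^2 - 220*a + 7*t^3 + t^2*(76*a + 8) + t*(59*a^2 + 198*a - 68) + 48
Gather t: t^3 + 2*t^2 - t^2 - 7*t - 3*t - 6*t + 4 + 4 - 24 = t^3 + t^2 - 16*t - 16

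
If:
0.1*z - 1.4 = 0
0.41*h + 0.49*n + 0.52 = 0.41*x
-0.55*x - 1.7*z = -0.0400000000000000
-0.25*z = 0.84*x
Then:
No Solution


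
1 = 1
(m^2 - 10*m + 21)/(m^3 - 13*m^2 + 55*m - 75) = (m - 7)/(m^2 - 10*m + 25)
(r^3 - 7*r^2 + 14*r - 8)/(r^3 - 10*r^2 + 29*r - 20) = (r - 2)/(r - 5)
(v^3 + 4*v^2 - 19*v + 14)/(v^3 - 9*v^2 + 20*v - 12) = (v + 7)/(v - 6)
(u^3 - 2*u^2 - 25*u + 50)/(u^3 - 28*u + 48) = (u^2 - 25)/(u^2 + 2*u - 24)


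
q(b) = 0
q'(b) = 0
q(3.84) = 0.00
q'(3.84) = 0.00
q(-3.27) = 0.00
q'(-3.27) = 0.00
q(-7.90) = 0.00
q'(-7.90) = 0.00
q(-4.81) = 0.00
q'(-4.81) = 0.00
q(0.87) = 0.00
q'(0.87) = 0.00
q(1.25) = 0.00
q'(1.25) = 0.00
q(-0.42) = 0.00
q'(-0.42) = 0.00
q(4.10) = 0.00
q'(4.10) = 0.00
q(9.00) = 0.00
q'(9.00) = 0.00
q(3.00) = 0.00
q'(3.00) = 0.00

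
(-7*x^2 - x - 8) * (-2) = 14*x^2 + 2*x + 16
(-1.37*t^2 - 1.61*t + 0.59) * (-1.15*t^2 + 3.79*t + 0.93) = 1.5755*t^4 - 3.3408*t^3 - 8.0545*t^2 + 0.7388*t + 0.5487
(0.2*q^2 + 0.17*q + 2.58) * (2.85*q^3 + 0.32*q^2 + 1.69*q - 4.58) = 0.57*q^5 + 0.5485*q^4 + 7.7454*q^3 + 0.1969*q^2 + 3.5816*q - 11.8164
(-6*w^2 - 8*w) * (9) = -54*w^2 - 72*w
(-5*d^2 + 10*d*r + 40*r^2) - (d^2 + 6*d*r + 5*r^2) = -6*d^2 + 4*d*r + 35*r^2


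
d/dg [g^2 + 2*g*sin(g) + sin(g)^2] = 2*g*cos(g) + 2*g + 2*sin(g) + sin(2*g)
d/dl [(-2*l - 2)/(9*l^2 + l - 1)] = 2*(-9*l^2 - l + (l + 1)*(18*l + 1) + 1)/(9*l^2 + l - 1)^2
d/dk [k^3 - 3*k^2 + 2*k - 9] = 3*k^2 - 6*k + 2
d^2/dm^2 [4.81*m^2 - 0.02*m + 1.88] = 9.62000000000000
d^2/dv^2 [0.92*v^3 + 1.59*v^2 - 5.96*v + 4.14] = 5.52*v + 3.18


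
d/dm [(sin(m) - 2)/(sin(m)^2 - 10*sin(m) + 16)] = -cos(m)/(sin(m) - 8)^2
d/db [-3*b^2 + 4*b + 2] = 4 - 6*b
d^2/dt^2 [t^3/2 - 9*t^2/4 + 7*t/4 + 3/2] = 3*t - 9/2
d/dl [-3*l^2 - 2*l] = -6*l - 2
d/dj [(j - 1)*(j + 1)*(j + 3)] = 3*j^2 + 6*j - 1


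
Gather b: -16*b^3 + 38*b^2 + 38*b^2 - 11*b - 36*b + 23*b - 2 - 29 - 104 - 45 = -16*b^3 + 76*b^2 - 24*b - 180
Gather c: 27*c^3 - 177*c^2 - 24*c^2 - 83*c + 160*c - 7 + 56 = 27*c^3 - 201*c^2 + 77*c + 49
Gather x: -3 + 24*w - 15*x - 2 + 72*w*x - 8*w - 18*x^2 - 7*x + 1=16*w - 18*x^2 + x*(72*w - 22) - 4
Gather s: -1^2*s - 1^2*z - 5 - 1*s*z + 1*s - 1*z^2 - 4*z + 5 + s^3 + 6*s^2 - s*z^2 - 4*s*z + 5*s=s^3 + 6*s^2 + s*(-z^2 - 5*z + 5) - z^2 - 5*z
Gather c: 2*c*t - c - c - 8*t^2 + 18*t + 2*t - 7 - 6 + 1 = c*(2*t - 2) - 8*t^2 + 20*t - 12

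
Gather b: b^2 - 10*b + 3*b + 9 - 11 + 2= b^2 - 7*b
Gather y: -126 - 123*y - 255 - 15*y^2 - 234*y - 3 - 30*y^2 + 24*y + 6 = -45*y^2 - 333*y - 378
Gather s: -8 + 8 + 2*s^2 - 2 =2*s^2 - 2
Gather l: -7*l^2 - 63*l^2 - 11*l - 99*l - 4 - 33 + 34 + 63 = -70*l^2 - 110*l + 60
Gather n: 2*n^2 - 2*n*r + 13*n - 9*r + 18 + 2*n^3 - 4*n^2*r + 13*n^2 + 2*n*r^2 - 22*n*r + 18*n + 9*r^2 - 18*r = 2*n^3 + n^2*(15 - 4*r) + n*(2*r^2 - 24*r + 31) + 9*r^2 - 27*r + 18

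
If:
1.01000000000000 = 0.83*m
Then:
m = 1.22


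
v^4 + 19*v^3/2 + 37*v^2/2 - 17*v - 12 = (v - 1)*(v + 1/2)*(v + 4)*(v + 6)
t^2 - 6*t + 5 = (t - 5)*(t - 1)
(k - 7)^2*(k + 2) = k^3 - 12*k^2 + 21*k + 98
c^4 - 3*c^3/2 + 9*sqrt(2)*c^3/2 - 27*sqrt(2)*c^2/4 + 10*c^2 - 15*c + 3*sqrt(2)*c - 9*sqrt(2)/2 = (c - 3/2)*(c + sqrt(2)/2)*(c + sqrt(2))*(c + 3*sqrt(2))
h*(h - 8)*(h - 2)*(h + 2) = h^4 - 8*h^3 - 4*h^2 + 32*h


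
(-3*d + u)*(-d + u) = 3*d^2 - 4*d*u + u^2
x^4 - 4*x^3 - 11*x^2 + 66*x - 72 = (x - 3)^2*(x - 2)*(x + 4)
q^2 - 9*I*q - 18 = (q - 6*I)*(q - 3*I)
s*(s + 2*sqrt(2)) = s^2 + 2*sqrt(2)*s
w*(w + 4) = w^2 + 4*w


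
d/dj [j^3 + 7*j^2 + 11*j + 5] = 3*j^2 + 14*j + 11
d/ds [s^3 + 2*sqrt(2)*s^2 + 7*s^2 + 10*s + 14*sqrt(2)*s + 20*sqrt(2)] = 3*s^2 + 4*sqrt(2)*s + 14*s + 10 + 14*sqrt(2)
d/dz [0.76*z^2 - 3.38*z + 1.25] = 1.52*z - 3.38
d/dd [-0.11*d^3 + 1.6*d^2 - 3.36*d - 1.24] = -0.33*d^2 + 3.2*d - 3.36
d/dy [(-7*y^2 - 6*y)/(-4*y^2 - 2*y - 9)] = 2*(-5*y^2 + 63*y + 27)/(16*y^4 + 16*y^3 + 76*y^2 + 36*y + 81)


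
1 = 1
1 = 1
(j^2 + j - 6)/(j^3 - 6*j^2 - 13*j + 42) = 1/(j - 7)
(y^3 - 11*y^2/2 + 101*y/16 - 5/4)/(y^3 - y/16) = (4*y^2 - 21*y + 20)/(y*(4*y + 1))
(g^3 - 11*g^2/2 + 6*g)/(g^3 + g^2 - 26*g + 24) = g*(2*g - 3)/(2*(g^2 + 5*g - 6))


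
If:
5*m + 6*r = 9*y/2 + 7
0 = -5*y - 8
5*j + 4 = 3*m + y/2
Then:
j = -18*r/25 - 123/125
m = -6*r/5 - 1/25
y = -8/5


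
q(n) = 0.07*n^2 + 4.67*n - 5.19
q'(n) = 0.14*n + 4.67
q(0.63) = -2.22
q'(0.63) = 4.76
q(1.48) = 1.87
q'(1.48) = 4.88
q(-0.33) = -6.72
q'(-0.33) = 4.62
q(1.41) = 1.53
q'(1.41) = 4.87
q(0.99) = -0.50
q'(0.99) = 4.81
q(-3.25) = -19.63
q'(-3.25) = 4.22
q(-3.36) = -20.09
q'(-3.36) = 4.20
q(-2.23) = -15.26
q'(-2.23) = 4.36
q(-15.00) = -59.49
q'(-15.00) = 2.57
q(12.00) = 60.93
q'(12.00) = 6.35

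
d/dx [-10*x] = -10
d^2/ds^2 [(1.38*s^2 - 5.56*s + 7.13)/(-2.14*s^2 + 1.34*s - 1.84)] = (-7.105427357601e-15*s^4 + 43.010576*s^3 - 163.31196*s^2 - 8.68240799999998*s + 48.618136)/(9.800344*s^6 - 18.409992*s^5 + 36.807144*s^4 - 34.064408*s^3 + 31.647264*s^2 - 13.610112*s + 6.229504)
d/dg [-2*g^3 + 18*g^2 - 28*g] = -6*g^2 + 36*g - 28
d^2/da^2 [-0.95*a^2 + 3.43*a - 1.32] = -1.90000000000000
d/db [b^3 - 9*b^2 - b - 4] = 3*b^2 - 18*b - 1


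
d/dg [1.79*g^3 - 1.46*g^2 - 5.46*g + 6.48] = 5.37*g^2 - 2.92*g - 5.46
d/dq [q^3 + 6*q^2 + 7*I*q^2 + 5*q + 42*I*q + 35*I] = 3*q^2 + q*(12 + 14*I) + 5 + 42*I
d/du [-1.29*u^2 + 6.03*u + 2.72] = 6.03 - 2.58*u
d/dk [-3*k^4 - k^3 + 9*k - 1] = -12*k^3 - 3*k^2 + 9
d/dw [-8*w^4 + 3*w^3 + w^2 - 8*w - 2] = -32*w^3 + 9*w^2 + 2*w - 8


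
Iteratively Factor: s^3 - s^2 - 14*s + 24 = (s + 4)*(s^2 - 5*s + 6) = (s - 2)*(s + 4)*(s - 3)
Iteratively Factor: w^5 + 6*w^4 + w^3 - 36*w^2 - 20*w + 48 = (w + 3)*(w^4 + 3*w^3 - 8*w^2 - 12*w + 16) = (w - 1)*(w + 3)*(w^3 + 4*w^2 - 4*w - 16) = (w - 2)*(w - 1)*(w + 3)*(w^2 + 6*w + 8) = (w - 2)*(w - 1)*(w + 3)*(w + 4)*(w + 2)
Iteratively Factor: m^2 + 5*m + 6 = (m + 2)*(m + 3)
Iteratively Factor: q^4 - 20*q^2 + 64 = (q + 4)*(q^3 - 4*q^2 - 4*q + 16) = (q - 4)*(q + 4)*(q^2 - 4) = (q - 4)*(q - 2)*(q + 4)*(q + 2)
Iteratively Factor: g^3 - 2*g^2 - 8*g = (g)*(g^2 - 2*g - 8) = g*(g + 2)*(g - 4)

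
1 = 1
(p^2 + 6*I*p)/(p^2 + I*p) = (p + 6*I)/(p + I)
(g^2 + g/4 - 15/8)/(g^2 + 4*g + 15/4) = (4*g - 5)/(2*(2*g + 5))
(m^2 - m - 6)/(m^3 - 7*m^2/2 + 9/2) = 2*(m + 2)/(2*m^2 - m - 3)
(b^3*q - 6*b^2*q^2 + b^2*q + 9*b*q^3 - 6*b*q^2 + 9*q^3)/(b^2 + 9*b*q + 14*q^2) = q*(b^3 - 6*b^2*q + b^2 + 9*b*q^2 - 6*b*q + 9*q^2)/(b^2 + 9*b*q + 14*q^2)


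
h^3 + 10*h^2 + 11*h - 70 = (h - 2)*(h + 5)*(h + 7)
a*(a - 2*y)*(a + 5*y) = a^3 + 3*a^2*y - 10*a*y^2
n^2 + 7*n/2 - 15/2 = (n - 3/2)*(n + 5)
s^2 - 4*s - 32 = (s - 8)*(s + 4)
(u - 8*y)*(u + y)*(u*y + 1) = u^3*y - 7*u^2*y^2 + u^2 - 8*u*y^3 - 7*u*y - 8*y^2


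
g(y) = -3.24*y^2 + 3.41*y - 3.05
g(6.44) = -115.46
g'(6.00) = -35.47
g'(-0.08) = 3.93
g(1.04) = -3.01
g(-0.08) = -3.34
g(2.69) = -17.32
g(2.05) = -9.68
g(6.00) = -99.23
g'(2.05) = -9.87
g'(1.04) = -3.33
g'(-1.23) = 11.38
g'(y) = 3.41 - 6.48*y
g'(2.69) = -14.02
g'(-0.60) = 7.30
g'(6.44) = -38.32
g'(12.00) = -74.35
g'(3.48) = -19.14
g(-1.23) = -12.15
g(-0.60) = -6.26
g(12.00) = -428.69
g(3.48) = -30.42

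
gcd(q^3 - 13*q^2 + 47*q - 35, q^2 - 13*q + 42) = q - 7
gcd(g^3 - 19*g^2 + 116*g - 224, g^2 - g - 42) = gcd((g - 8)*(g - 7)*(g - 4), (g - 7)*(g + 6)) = g - 7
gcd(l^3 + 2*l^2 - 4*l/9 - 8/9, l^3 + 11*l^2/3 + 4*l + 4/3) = l^2 + 8*l/3 + 4/3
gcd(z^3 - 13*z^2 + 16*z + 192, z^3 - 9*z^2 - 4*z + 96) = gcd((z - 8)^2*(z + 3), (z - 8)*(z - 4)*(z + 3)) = z^2 - 5*z - 24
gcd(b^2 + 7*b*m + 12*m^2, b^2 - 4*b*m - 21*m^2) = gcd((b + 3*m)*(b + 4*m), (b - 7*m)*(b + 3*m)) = b + 3*m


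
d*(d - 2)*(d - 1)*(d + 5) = d^4 + 2*d^3 - 13*d^2 + 10*d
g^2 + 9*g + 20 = (g + 4)*(g + 5)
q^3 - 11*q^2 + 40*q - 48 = (q - 4)^2*(q - 3)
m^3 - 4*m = m*(m - 2)*(m + 2)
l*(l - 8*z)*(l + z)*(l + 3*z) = l^4 - 4*l^3*z - 29*l^2*z^2 - 24*l*z^3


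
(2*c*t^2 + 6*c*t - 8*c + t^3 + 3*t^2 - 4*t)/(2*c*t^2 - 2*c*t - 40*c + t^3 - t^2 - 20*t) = (t - 1)/(t - 5)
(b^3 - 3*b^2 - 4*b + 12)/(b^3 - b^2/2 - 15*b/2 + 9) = 2*(b^2 - b - 6)/(2*b^2 + 3*b - 9)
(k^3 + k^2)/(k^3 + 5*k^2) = (k + 1)/(k + 5)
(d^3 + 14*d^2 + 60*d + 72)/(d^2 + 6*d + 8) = (d^2 + 12*d + 36)/(d + 4)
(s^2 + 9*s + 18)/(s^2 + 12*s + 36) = (s + 3)/(s + 6)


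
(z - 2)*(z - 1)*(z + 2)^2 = z^4 + z^3 - 6*z^2 - 4*z + 8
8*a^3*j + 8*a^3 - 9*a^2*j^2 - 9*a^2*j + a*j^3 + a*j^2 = (-8*a + j)*(-a + j)*(a*j + a)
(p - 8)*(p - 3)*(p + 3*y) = p^3 + 3*p^2*y - 11*p^2 - 33*p*y + 24*p + 72*y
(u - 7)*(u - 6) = u^2 - 13*u + 42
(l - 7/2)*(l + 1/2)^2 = l^3 - 5*l^2/2 - 13*l/4 - 7/8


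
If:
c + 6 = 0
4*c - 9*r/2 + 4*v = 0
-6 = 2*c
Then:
No Solution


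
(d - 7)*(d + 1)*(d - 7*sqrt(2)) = d^3 - 7*sqrt(2)*d^2 - 6*d^2 - 7*d + 42*sqrt(2)*d + 49*sqrt(2)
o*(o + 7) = o^2 + 7*o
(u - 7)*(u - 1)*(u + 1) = u^3 - 7*u^2 - u + 7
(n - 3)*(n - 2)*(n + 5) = n^3 - 19*n + 30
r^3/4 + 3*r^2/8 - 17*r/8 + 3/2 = (r/4 + 1)*(r - 3/2)*(r - 1)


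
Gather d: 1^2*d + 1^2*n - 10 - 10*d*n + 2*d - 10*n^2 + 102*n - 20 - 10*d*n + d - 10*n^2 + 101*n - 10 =d*(4 - 20*n) - 20*n^2 + 204*n - 40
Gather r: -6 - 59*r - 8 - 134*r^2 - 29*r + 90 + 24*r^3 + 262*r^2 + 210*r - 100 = 24*r^3 + 128*r^2 + 122*r - 24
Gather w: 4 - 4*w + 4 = 8 - 4*w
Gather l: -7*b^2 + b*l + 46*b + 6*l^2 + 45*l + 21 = -7*b^2 + 46*b + 6*l^2 + l*(b + 45) + 21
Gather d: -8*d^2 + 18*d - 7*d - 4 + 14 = -8*d^2 + 11*d + 10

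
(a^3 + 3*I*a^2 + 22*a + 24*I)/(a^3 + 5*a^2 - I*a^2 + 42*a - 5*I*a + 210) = (a^2 - 3*I*a + 4)/(a^2 + a*(5 - 7*I) - 35*I)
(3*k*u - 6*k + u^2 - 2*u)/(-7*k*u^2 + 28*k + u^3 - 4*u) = (3*k + u)/(-7*k*u - 14*k + u^2 + 2*u)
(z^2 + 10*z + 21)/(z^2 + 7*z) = (z + 3)/z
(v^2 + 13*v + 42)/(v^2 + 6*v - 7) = (v + 6)/(v - 1)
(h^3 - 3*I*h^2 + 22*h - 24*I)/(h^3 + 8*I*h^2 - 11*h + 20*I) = (h - 6*I)/(h + 5*I)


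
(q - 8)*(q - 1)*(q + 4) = q^3 - 5*q^2 - 28*q + 32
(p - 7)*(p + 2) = p^2 - 5*p - 14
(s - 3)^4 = s^4 - 12*s^3 + 54*s^2 - 108*s + 81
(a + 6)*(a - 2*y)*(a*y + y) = a^3*y - 2*a^2*y^2 + 7*a^2*y - 14*a*y^2 + 6*a*y - 12*y^2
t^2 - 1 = (t - 1)*(t + 1)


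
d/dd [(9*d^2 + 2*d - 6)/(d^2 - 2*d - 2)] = 4*(-5*d^2 - 6*d - 4)/(d^4 - 4*d^3 + 8*d + 4)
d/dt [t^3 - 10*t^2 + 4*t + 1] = 3*t^2 - 20*t + 4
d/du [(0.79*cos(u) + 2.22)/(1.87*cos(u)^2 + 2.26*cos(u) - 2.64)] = (1.4773*cos(u)^2 + 8.3028*cos(u) + 7.1028)*sin(u)/(3.4969*cos(u)^4 + 8.4524*cos(u)^3 - 4.766*cos(u)^2 - 11.9328*cos(u) + 6.9696)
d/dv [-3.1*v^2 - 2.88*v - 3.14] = -6.2*v - 2.88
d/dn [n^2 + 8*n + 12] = 2*n + 8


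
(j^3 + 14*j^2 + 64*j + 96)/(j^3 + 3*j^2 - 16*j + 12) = (j^2 + 8*j + 16)/(j^2 - 3*j + 2)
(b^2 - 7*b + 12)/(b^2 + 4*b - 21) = (b - 4)/(b + 7)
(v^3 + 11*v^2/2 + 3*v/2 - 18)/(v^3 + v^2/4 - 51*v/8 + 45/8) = 4*(v + 4)/(4*v - 5)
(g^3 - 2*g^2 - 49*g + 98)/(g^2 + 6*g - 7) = (g^2 - 9*g + 14)/(g - 1)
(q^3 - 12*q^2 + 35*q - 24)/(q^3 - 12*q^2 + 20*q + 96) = (q^2 - 4*q + 3)/(q^2 - 4*q - 12)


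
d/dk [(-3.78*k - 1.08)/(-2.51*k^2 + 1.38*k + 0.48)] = (9.4878*k^2 - 5.2164*k - (3.78*k + 1.08)*(5.02*k - 1.38) - 1.8144)/(-2.51*k^2 + 1.38*k + 0.48)^2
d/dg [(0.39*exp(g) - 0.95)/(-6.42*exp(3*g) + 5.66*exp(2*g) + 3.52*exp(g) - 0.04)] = (5.0076*exp(3*g) - 20.5044*exp(2*g) + 10.754*exp(g) + 3.3284)*exp(g)/(41.2164*exp(6*g) - 72.6744*exp(5*g) - 13.1612*exp(4*g) + 40.36*exp(3*g) + 11.9376*exp(2*g) - 0.2816*exp(g) + 0.0016)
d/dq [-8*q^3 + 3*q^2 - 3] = 6*q*(1 - 4*q)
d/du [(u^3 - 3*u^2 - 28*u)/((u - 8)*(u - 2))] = (u^4 - 20*u^3 + 106*u^2 - 96*u - 448)/(u^4 - 20*u^3 + 132*u^2 - 320*u + 256)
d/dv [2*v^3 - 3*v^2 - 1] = 6*v*(v - 1)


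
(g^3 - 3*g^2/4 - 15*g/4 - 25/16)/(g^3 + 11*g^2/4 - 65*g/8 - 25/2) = (g + 1/2)/(g + 4)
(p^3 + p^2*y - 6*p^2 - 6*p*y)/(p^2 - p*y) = (p^2 + p*y - 6*p - 6*y)/(p - y)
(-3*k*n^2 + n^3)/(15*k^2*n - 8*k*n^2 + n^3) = -n/(5*k - n)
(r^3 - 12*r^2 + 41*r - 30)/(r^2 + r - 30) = (r^2 - 7*r + 6)/(r + 6)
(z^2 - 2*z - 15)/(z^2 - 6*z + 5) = (z + 3)/(z - 1)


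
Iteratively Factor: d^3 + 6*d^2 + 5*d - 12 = (d + 3)*(d^2 + 3*d - 4) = (d + 3)*(d + 4)*(d - 1)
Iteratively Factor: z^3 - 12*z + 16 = (z - 2)*(z^2 + 2*z - 8) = (z - 2)*(z + 4)*(z - 2)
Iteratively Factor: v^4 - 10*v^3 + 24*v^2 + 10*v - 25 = (v - 5)*(v^3 - 5*v^2 - v + 5) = (v - 5)*(v + 1)*(v^2 - 6*v + 5) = (v - 5)*(v - 1)*(v + 1)*(v - 5)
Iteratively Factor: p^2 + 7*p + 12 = (p + 3)*(p + 4)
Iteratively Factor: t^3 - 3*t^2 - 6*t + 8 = (t - 4)*(t^2 + t - 2) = (t - 4)*(t - 1)*(t + 2)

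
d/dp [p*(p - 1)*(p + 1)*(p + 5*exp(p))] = 5*p^3*exp(p) + 4*p^3 + 15*p^2*exp(p) - 5*p*exp(p) - 2*p - 5*exp(p)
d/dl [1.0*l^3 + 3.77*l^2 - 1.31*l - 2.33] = 3.0*l^2 + 7.54*l - 1.31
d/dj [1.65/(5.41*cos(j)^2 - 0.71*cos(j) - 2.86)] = (17.853*cos(j) - 1.1715)*sin(j)/(-5.41*cos(j)^2 + 0.71*cos(j) + 2.86)^2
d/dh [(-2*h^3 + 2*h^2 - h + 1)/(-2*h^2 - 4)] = (h^4 + 11*h^2/2 - 3*h + 1)/(h^4 + 4*h^2 + 4)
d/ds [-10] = 0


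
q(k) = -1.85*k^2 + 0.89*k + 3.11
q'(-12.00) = 45.29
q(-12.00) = -273.97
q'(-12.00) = 45.29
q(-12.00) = -273.97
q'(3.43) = -11.80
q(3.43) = -15.60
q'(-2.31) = 9.44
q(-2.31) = -8.82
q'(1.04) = -2.96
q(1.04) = 2.03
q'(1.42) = -4.36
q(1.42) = 0.64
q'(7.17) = -25.64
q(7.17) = -85.62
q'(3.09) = -10.54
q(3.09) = -11.80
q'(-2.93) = 11.73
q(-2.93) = -15.38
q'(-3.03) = 12.10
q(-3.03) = -16.57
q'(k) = 0.89 - 3.7*k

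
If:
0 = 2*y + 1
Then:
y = -1/2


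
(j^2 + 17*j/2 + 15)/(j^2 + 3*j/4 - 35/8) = 4*(j + 6)/(4*j - 7)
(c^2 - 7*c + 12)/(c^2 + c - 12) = (c - 4)/(c + 4)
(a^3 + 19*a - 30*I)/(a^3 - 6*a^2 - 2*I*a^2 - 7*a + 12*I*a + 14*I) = (a^2 + 2*I*a + 15)/(a^2 - 6*a - 7)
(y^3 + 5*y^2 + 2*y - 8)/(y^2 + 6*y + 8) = y - 1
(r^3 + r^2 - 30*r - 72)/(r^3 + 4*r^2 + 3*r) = (r^2 - 2*r - 24)/(r*(r + 1))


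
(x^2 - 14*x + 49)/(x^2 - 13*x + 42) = (x - 7)/(x - 6)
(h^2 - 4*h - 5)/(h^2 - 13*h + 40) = (h + 1)/(h - 8)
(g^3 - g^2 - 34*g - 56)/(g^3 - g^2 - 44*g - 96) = (g^2 - 5*g - 14)/(g^2 - 5*g - 24)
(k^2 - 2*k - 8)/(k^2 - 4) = (k - 4)/(k - 2)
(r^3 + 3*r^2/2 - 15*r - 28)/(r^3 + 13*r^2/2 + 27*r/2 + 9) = (2*r^2 - r - 28)/(2*r^2 + 9*r + 9)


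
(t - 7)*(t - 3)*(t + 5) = t^3 - 5*t^2 - 29*t + 105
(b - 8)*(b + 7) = b^2 - b - 56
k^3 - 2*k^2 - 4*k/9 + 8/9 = (k - 2)*(k - 2/3)*(k + 2/3)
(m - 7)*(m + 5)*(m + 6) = m^3 + 4*m^2 - 47*m - 210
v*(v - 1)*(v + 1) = v^3 - v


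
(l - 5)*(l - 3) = l^2 - 8*l + 15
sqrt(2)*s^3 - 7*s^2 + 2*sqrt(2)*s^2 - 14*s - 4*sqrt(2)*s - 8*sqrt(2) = (s + 2)*(s - 4*sqrt(2))*(sqrt(2)*s + 1)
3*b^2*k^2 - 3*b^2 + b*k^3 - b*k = (3*b + k)*(k - 1)*(b*k + b)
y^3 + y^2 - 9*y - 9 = (y - 3)*(y + 1)*(y + 3)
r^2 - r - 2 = (r - 2)*(r + 1)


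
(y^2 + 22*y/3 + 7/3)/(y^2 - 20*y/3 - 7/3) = (y + 7)/(y - 7)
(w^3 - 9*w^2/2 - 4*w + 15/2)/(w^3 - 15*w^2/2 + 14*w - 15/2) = (2*w + 3)/(2*w - 3)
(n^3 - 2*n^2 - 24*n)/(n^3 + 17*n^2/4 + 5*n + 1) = 4*n*(n^2 - 2*n - 24)/(4*n^3 + 17*n^2 + 20*n + 4)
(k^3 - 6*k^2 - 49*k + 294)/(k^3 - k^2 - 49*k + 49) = (k - 6)/(k - 1)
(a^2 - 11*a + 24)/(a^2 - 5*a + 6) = (a - 8)/(a - 2)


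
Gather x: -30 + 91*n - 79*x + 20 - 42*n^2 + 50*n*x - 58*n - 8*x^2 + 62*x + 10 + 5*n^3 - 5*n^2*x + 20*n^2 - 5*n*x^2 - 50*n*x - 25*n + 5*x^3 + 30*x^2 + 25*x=5*n^3 - 22*n^2 + 8*n + 5*x^3 + x^2*(22 - 5*n) + x*(8 - 5*n^2)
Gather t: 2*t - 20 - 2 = 2*t - 22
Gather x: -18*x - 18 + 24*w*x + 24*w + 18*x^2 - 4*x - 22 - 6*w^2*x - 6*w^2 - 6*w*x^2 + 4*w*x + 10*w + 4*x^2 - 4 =-6*w^2 + 34*w + x^2*(22 - 6*w) + x*(-6*w^2 + 28*w - 22) - 44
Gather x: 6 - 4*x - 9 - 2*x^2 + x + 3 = -2*x^2 - 3*x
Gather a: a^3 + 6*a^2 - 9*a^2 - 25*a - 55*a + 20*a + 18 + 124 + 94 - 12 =a^3 - 3*a^2 - 60*a + 224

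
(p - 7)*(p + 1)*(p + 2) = p^3 - 4*p^2 - 19*p - 14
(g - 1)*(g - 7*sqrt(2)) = g^2 - 7*sqrt(2)*g - g + 7*sqrt(2)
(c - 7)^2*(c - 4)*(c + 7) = c^4 - 11*c^3 - 21*c^2 + 539*c - 1372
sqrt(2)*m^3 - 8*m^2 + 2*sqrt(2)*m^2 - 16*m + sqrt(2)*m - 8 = (m + 1)*(m - 4*sqrt(2))*(sqrt(2)*m + sqrt(2))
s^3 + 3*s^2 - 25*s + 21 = (s - 3)*(s - 1)*(s + 7)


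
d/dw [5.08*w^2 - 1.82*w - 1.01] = 10.16*w - 1.82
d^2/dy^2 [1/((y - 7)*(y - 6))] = 2*((y - 7)^2 + (y - 7)*(y - 6) + (y - 6)^2)/((y - 7)^3*(y - 6)^3)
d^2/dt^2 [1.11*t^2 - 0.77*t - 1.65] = 2.22000000000000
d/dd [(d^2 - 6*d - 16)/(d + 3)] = (d^2 + 6*d - 2)/(d^2 + 6*d + 9)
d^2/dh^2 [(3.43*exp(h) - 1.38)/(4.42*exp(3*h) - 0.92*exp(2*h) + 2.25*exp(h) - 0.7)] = (268.039408*exp(6*h) - 284.485344*exp(5*h) - 71.814296*exp(4*h) + 112.941232*exp(3*h) - 43.1112*exp(2*h) + 1.97088*exp(h) - 0.492799999999999)*exp(h)/(86.350888*exp(9*h) - 53.920464*exp(8*h) + 143.093964*exp(7*h) - 96.701528*exp(6*h) + 89.92083*exp(5*h) - 57.51894*exp(4*h) + 26.582025*exp(3*h) - 11.98365*exp(2*h) + 3.3075*exp(h) - 0.343)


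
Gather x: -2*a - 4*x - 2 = -2*a - 4*x - 2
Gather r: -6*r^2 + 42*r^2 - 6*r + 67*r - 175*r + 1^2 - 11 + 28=36*r^2 - 114*r + 18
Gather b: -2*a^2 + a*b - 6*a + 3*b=-2*a^2 - 6*a + b*(a + 3)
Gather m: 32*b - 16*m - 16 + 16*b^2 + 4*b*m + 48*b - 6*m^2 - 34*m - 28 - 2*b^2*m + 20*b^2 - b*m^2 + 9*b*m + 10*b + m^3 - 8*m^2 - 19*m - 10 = 36*b^2 + 90*b + m^3 + m^2*(-b - 14) + m*(-2*b^2 + 13*b - 69) - 54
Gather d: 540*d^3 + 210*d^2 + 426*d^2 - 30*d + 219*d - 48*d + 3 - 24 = 540*d^3 + 636*d^2 + 141*d - 21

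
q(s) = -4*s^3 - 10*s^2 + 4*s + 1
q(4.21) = -457.87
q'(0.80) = -19.68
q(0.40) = 0.74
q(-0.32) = -1.17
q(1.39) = -23.50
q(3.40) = -258.22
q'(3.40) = -202.72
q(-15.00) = 11191.00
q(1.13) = -13.02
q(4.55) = -564.61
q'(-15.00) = -2396.00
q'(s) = -12*s^2 - 20*s + 4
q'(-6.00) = -308.00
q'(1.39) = -46.99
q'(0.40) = -5.92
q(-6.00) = 481.00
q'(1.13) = -33.92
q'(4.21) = -292.89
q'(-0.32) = 9.17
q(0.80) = -4.25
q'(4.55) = -335.43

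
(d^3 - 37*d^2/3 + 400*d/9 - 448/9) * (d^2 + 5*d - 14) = d^5 - 22*d^4/3 - 281*d^3/9 + 3106*d^2/9 - 7840*d/9 + 6272/9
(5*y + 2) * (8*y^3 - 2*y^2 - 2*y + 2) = 40*y^4 + 6*y^3 - 14*y^2 + 6*y + 4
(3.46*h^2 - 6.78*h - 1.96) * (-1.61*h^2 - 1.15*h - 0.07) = -5.5706*h^4 + 6.9368*h^3 + 10.7104*h^2 + 2.7286*h + 0.1372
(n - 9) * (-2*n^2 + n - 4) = -2*n^3 + 19*n^2 - 13*n + 36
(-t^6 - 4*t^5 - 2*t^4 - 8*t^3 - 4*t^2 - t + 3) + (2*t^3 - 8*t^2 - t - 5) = -t^6 - 4*t^5 - 2*t^4 - 6*t^3 - 12*t^2 - 2*t - 2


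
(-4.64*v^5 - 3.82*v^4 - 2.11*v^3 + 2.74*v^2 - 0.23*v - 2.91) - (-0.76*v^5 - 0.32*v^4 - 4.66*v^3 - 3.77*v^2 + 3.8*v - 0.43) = -3.88*v^5 - 3.5*v^4 + 2.55*v^3 + 6.51*v^2 - 4.03*v - 2.48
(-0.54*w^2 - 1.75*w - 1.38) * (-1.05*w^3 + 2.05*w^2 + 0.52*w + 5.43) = 0.567*w^5 + 0.7305*w^4 - 2.4193*w^3 - 6.6712*w^2 - 10.2201*w - 7.4934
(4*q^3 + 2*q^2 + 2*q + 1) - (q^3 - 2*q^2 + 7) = 3*q^3 + 4*q^2 + 2*q - 6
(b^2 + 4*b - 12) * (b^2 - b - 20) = b^4 + 3*b^3 - 36*b^2 - 68*b + 240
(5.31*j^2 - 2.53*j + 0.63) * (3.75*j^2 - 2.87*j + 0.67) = 19.9125*j^4 - 24.7272*j^3 + 13.1813*j^2 - 3.5032*j + 0.4221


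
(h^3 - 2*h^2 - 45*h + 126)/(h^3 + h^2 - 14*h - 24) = (h^3 - 2*h^2 - 45*h + 126)/(h^3 + h^2 - 14*h - 24)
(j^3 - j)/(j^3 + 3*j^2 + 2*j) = (j - 1)/(j + 2)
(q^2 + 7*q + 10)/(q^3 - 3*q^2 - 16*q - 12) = (q + 5)/(q^2 - 5*q - 6)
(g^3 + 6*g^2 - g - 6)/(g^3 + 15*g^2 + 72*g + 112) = (g^3 + 6*g^2 - g - 6)/(g^3 + 15*g^2 + 72*g + 112)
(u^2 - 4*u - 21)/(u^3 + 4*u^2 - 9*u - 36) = (u - 7)/(u^2 + u - 12)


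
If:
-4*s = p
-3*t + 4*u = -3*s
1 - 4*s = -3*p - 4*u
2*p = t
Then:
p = -4/43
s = 1/43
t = -8/43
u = -27/172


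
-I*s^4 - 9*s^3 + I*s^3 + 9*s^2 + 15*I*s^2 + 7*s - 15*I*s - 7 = (s - 7*I)*(s - I)^2*(-I*s + I)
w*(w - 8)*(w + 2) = w^3 - 6*w^2 - 16*w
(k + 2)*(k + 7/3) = k^2 + 13*k/3 + 14/3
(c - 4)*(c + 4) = c^2 - 16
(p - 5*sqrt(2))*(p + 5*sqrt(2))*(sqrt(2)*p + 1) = sqrt(2)*p^3 + p^2 - 50*sqrt(2)*p - 50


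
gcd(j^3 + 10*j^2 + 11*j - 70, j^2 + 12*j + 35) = j^2 + 12*j + 35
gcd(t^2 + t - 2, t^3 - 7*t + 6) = t - 1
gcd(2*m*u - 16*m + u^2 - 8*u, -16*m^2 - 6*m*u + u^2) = 2*m + u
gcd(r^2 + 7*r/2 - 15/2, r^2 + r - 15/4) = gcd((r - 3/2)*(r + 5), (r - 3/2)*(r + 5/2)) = r - 3/2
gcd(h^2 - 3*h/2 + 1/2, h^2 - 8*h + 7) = h - 1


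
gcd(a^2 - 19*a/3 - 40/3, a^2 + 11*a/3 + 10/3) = a + 5/3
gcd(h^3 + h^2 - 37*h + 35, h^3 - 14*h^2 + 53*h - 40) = h^2 - 6*h + 5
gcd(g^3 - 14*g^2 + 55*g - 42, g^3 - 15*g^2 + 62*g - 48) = g^2 - 7*g + 6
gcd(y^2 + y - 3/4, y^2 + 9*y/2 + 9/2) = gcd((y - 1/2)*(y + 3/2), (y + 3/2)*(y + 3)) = y + 3/2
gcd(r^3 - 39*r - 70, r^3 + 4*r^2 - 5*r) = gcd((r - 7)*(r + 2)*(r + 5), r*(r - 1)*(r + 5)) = r + 5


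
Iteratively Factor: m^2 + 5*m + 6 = (m + 3)*(m + 2)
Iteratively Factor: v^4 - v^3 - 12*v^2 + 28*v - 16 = (v - 2)*(v^3 + v^2 - 10*v + 8) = (v - 2)*(v - 1)*(v^2 + 2*v - 8) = (v - 2)^2*(v - 1)*(v + 4)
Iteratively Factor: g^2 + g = (g + 1)*(g)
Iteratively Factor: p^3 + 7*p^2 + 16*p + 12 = (p + 3)*(p^2 + 4*p + 4) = (p + 2)*(p + 3)*(p + 2)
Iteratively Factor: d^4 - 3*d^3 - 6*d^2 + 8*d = (d + 2)*(d^3 - 5*d^2 + 4*d) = (d - 4)*(d + 2)*(d^2 - d) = (d - 4)*(d - 1)*(d + 2)*(d)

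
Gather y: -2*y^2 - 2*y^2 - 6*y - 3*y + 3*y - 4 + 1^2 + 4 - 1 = -4*y^2 - 6*y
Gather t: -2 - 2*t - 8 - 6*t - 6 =-8*t - 16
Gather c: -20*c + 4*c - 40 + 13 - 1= -16*c - 28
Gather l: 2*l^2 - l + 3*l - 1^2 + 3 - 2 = 2*l^2 + 2*l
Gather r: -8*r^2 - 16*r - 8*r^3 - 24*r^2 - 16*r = -8*r^3 - 32*r^2 - 32*r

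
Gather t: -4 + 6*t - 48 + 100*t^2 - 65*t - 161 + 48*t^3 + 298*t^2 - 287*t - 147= 48*t^3 + 398*t^2 - 346*t - 360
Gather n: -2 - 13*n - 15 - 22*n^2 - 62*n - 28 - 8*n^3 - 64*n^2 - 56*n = -8*n^3 - 86*n^2 - 131*n - 45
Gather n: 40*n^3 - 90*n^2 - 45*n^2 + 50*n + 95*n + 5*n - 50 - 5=40*n^3 - 135*n^2 + 150*n - 55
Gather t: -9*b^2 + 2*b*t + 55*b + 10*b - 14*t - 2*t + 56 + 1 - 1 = -9*b^2 + 65*b + t*(2*b - 16) + 56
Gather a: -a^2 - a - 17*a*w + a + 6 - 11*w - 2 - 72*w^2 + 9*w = -a^2 - 17*a*w - 72*w^2 - 2*w + 4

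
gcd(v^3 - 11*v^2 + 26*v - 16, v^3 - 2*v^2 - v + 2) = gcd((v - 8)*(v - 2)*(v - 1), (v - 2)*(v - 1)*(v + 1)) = v^2 - 3*v + 2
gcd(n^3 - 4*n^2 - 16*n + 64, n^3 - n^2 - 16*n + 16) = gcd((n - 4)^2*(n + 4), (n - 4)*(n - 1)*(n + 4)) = n^2 - 16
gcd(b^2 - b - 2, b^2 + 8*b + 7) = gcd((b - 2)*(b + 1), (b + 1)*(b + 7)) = b + 1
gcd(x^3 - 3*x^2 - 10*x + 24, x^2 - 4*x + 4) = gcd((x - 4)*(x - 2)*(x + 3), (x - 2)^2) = x - 2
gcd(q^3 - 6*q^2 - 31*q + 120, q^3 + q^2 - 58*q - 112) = q - 8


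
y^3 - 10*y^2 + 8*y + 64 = (y - 8)*(y - 4)*(y + 2)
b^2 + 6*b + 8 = (b + 2)*(b + 4)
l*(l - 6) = l^2 - 6*l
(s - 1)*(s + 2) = s^2 + s - 2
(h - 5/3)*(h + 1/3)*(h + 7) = h^3 + 17*h^2/3 - 89*h/9 - 35/9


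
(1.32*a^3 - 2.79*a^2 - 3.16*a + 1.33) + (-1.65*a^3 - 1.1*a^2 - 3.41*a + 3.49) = -0.33*a^3 - 3.89*a^2 - 6.57*a + 4.82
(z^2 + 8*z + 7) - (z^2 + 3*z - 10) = 5*z + 17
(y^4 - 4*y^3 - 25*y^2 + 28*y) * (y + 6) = y^5 + 2*y^4 - 49*y^3 - 122*y^2 + 168*y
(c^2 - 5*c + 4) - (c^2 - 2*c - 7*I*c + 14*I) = -3*c + 7*I*c + 4 - 14*I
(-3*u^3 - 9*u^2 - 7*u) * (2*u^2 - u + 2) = -6*u^5 - 15*u^4 - 11*u^3 - 11*u^2 - 14*u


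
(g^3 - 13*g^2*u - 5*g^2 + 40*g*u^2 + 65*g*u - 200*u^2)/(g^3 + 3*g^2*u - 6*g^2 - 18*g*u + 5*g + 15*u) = (g^2 - 13*g*u + 40*u^2)/(g^2 + 3*g*u - g - 3*u)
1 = 1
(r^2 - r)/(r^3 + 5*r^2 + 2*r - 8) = r/(r^2 + 6*r + 8)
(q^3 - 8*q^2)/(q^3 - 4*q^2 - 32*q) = q/(q + 4)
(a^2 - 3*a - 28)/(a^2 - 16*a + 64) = (a^2 - 3*a - 28)/(a^2 - 16*a + 64)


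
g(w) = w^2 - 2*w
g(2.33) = 0.77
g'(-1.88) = -5.76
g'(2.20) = 2.40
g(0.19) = -0.34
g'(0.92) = -0.16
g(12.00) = 120.00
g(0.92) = -0.99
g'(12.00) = 22.00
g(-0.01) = 0.02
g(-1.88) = 7.29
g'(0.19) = -1.62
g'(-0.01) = -2.02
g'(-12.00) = -26.00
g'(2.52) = 3.04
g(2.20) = 0.44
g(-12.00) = 168.00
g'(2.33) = 2.66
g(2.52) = 1.31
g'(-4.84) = -11.68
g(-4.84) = 33.11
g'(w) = 2*w - 2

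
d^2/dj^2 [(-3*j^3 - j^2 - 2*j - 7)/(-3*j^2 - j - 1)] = 6*(3*j^3 + 63*j^2 + 18*j - 5)/(27*j^6 + 27*j^5 + 36*j^4 + 19*j^3 + 12*j^2 + 3*j + 1)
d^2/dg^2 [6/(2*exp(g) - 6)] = 3*(exp(g) + 3)*exp(g)/(exp(g) - 3)^3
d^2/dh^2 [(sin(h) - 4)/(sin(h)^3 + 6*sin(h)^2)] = 2*(-2*sin(h) + 9 + 117/sin(h) + 282/sin(h)^2 - 156/sin(h)^3 - 432/sin(h)^4)/(sin(h) + 6)^3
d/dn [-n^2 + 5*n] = 5 - 2*n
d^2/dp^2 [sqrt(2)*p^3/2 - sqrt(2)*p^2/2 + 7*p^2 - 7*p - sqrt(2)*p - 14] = 3*sqrt(2)*p - sqrt(2) + 14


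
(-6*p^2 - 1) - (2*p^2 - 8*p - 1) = -8*p^2 + 8*p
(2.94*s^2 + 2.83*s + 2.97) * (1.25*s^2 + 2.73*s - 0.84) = 3.675*s^4 + 11.5637*s^3 + 8.9688*s^2 + 5.7309*s - 2.4948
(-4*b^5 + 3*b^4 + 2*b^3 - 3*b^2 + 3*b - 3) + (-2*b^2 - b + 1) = -4*b^5 + 3*b^4 + 2*b^3 - 5*b^2 + 2*b - 2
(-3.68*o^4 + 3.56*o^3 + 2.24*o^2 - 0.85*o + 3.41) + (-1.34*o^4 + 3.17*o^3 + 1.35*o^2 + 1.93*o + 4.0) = -5.02*o^4 + 6.73*o^3 + 3.59*o^2 + 1.08*o + 7.41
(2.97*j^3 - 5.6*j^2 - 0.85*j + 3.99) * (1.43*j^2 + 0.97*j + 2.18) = 4.2471*j^5 - 5.1271*j^4 - 0.172899999999999*j^3 - 7.3268*j^2 + 2.0173*j + 8.6982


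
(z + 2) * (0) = 0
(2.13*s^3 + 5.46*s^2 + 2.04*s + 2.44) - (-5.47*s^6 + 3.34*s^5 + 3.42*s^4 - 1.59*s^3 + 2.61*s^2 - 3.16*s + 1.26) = 5.47*s^6 - 3.34*s^5 - 3.42*s^4 + 3.72*s^3 + 2.85*s^2 + 5.2*s + 1.18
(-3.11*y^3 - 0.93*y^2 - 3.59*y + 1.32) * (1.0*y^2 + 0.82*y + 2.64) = -3.11*y^5 - 3.4802*y^4 - 12.563*y^3 - 4.079*y^2 - 8.3952*y + 3.4848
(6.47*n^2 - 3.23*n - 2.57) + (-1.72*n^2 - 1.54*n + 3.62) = 4.75*n^2 - 4.77*n + 1.05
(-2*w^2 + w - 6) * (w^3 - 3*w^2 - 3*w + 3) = -2*w^5 + 7*w^4 - 3*w^3 + 9*w^2 + 21*w - 18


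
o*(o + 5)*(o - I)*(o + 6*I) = o^4 + 5*o^3 + 5*I*o^3 + 6*o^2 + 25*I*o^2 + 30*o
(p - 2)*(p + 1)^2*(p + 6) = p^4 + 6*p^3 - 3*p^2 - 20*p - 12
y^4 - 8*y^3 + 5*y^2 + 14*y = y*(y - 7)*(y - 2)*(y + 1)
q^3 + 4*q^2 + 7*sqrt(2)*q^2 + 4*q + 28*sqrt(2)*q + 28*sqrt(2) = (q + 2)^2*(q + 7*sqrt(2))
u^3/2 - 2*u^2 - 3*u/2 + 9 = (u/2 + 1)*(u - 3)^2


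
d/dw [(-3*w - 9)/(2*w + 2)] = 3/(w^2 + 2*w + 1)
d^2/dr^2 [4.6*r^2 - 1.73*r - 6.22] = 9.20000000000000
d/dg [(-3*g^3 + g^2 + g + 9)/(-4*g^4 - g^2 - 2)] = (-12*g^6 + 8*g^5 + 15*g^4 + 144*g^3 + 19*g^2 + 14*g - 2)/(16*g^8 + 8*g^6 + 17*g^4 + 4*g^2 + 4)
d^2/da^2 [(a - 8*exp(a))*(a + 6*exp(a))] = -2*a*exp(a) - 192*exp(2*a) - 4*exp(a) + 2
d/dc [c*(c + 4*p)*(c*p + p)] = p*(3*c^2 + 8*c*p + 2*c + 4*p)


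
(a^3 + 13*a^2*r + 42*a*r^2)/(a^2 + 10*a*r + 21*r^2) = a*(a + 6*r)/(a + 3*r)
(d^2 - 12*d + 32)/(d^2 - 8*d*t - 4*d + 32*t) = (8 - d)/(-d + 8*t)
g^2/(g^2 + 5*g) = g/(g + 5)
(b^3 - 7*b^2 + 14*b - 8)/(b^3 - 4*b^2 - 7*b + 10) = (b^2 - 6*b + 8)/(b^2 - 3*b - 10)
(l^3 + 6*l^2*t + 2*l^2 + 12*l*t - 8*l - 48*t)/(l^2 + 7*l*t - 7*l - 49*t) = (l^3 + 6*l^2*t + 2*l^2 + 12*l*t - 8*l - 48*t)/(l^2 + 7*l*t - 7*l - 49*t)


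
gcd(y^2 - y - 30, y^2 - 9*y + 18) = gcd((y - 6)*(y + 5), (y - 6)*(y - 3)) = y - 6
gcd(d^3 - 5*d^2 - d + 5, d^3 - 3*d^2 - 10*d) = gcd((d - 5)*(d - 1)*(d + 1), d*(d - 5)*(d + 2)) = d - 5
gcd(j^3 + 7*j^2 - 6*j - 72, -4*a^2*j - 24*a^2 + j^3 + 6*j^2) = j + 6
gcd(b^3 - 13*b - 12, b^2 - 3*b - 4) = b^2 - 3*b - 4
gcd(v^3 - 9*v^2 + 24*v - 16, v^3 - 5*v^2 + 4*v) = v^2 - 5*v + 4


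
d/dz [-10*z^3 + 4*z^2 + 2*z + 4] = -30*z^2 + 8*z + 2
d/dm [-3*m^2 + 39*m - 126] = 39 - 6*m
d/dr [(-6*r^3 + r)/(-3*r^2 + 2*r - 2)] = (18*r^4 - 24*r^3 + 39*r^2 - 2)/(9*r^4 - 12*r^3 + 16*r^2 - 8*r + 4)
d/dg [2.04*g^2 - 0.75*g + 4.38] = 4.08*g - 0.75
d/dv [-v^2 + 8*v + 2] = 8 - 2*v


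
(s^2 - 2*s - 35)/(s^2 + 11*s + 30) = (s - 7)/(s + 6)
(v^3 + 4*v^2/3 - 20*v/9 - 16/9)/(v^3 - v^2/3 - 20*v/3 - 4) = (v - 4/3)/(v - 3)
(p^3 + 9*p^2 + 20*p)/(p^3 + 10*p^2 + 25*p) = (p + 4)/(p + 5)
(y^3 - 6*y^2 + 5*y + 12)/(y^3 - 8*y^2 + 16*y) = (y^2 - 2*y - 3)/(y*(y - 4))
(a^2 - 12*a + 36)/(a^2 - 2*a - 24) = (a - 6)/(a + 4)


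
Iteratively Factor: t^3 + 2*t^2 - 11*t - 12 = (t + 1)*(t^2 + t - 12) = (t + 1)*(t + 4)*(t - 3)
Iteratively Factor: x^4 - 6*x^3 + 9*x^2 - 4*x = (x - 1)*(x^3 - 5*x^2 + 4*x) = (x - 1)^2*(x^2 - 4*x) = x*(x - 1)^2*(x - 4)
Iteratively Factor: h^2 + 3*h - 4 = (h - 1)*(h + 4)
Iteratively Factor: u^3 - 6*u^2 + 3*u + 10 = (u + 1)*(u^2 - 7*u + 10) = (u - 5)*(u + 1)*(u - 2)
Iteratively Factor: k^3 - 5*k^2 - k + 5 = (k - 1)*(k^2 - 4*k - 5) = (k - 1)*(k + 1)*(k - 5)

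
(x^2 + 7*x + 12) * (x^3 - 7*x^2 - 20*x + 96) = x^5 - 57*x^3 - 128*x^2 + 432*x + 1152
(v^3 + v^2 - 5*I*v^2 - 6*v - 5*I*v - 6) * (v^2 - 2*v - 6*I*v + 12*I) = v^5 - v^4 - 11*I*v^4 - 38*v^3 + 11*I*v^3 + 36*v^2 + 58*I*v^2 + 72*v - 36*I*v - 72*I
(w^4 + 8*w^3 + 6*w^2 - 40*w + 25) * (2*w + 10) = 2*w^5 + 26*w^4 + 92*w^3 - 20*w^2 - 350*w + 250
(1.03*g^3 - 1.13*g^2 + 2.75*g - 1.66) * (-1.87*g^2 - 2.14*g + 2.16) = -1.9261*g^5 - 0.0911000000000004*g^4 - 0.4995*g^3 - 5.2216*g^2 + 9.4924*g - 3.5856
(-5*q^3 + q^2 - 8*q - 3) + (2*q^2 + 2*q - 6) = -5*q^3 + 3*q^2 - 6*q - 9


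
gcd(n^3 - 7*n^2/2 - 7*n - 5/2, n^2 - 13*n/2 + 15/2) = n - 5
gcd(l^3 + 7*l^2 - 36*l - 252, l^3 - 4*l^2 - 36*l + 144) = l^2 - 36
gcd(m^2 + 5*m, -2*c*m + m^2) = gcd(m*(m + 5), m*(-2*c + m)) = m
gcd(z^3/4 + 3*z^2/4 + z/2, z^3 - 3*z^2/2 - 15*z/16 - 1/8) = 1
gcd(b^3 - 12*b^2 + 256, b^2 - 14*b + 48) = b - 8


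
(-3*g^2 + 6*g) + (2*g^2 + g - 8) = -g^2 + 7*g - 8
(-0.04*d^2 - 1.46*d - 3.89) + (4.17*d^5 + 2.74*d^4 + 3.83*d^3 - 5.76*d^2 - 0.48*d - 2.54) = 4.17*d^5 + 2.74*d^4 + 3.83*d^3 - 5.8*d^2 - 1.94*d - 6.43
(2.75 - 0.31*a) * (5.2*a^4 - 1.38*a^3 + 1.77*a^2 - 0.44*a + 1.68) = -1.612*a^5 + 14.7278*a^4 - 4.3437*a^3 + 5.0039*a^2 - 1.7308*a + 4.62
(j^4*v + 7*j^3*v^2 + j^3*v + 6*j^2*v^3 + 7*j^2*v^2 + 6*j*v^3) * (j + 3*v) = j^5*v + 10*j^4*v^2 + j^4*v + 27*j^3*v^3 + 10*j^3*v^2 + 18*j^2*v^4 + 27*j^2*v^3 + 18*j*v^4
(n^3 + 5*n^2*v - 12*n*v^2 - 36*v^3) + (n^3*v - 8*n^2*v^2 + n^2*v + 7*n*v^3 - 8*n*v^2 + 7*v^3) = n^3*v + n^3 - 8*n^2*v^2 + 6*n^2*v + 7*n*v^3 - 20*n*v^2 - 29*v^3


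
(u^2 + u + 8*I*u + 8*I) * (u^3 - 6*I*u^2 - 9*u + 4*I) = u^5 + u^4 + 2*I*u^4 + 39*u^3 + 2*I*u^3 + 39*u^2 - 68*I*u^2 - 32*u - 68*I*u - 32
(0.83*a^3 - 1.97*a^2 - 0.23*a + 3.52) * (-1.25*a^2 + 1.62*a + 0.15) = -1.0375*a^5 + 3.8071*a^4 - 2.7794*a^3 - 5.0681*a^2 + 5.6679*a + 0.528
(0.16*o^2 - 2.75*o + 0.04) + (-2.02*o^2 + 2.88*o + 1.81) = -1.86*o^2 + 0.13*o + 1.85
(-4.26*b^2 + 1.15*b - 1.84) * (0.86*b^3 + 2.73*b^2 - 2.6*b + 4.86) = -3.6636*b^5 - 10.6408*b^4 + 12.6331*b^3 - 28.7168*b^2 + 10.373*b - 8.9424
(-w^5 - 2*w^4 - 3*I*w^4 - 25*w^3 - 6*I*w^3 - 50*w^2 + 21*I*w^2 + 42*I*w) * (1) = -w^5 - 2*w^4 - 3*I*w^4 - 25*w^3 - 6*I*w^3 - 50*w^2 + 21*I*w^2 + 42*I*w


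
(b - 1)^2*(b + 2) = b^3 - 3*b + 2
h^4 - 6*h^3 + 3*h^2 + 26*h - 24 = (h - 4)*(h - 3)*(h - 1)*(h + 2)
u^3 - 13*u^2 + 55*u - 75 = (u - 5)^2*(u - 3)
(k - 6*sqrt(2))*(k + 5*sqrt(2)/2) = k^2 - 7*sqrt(2)*k/2 - 30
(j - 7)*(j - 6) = j^2 - 13*j + 42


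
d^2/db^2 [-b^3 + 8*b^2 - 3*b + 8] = 16 - 6*b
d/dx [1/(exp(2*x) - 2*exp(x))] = 2*(1 - exp(x))*exp(-x)/(exp(x) - 2)^2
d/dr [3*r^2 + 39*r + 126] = 6*r + 39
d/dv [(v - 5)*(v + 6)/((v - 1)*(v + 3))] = (v^2 + 54*v + 57)/(v^4 + 4*v^3 - 2*v^2 - 12*v + 9)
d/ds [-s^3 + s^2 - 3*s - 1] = -3*s^2 + 2*s - 3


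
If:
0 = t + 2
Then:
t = -2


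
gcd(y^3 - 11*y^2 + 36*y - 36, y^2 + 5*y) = 1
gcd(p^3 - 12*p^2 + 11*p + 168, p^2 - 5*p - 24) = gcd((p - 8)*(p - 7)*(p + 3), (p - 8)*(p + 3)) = p^2 - 5*p - 24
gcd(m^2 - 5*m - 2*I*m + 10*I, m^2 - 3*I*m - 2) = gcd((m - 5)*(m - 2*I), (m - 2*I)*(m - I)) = m - 2*I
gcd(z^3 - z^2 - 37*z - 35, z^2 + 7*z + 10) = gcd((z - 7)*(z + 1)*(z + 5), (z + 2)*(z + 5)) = z + 5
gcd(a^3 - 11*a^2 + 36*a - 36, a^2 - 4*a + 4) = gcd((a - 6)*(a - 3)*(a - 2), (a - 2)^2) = a - 2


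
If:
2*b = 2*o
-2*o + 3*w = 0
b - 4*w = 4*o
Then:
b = 0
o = 0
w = 0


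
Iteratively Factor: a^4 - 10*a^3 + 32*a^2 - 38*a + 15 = (a - 1)*(a^3 - 9*a^2 + 23*a - 15) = (a - 3)*(a - 1)*(a^2 - 6*a + 5) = (a - 5)*(a - 3)*(a - 1)*(a - 1)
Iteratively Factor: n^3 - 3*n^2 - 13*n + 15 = (n - 1)*(n^2 - 2*n - 15) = (n - 5)*(n - 1)*(n + 3)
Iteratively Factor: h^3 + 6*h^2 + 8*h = (h)*(h^2 + 6*h + 8) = h*(h + 4)*(h + 2)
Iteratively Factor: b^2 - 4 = (b - 2)*(b + 2)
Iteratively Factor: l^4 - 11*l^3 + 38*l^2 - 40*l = (l - 5)*(l^3 - 6*l^2 + 8*l) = l*(l - 5)*(l^2 - 6*l + 8) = l*(l - 5)*(l - 2)*(l - 4)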